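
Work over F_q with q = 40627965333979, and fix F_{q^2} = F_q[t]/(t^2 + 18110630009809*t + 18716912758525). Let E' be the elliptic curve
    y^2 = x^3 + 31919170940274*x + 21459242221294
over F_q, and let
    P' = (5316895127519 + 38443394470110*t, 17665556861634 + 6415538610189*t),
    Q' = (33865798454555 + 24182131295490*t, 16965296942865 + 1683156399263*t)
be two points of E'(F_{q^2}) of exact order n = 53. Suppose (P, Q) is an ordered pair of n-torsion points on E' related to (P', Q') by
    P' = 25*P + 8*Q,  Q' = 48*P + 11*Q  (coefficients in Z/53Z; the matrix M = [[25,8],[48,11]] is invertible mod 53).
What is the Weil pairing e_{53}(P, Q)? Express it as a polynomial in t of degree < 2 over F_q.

12446512309685 + 21073966620080*t

Since e_{53}(P,P)=e_{53}(Q,Q)=1 and e_{53}(Q,P)=e_{53}(P,Q)^{-1}, expanding e_{53}(25*P + 8*Q,48*P + 11*Q) leaves e(P,Q)^det(M).
25*11 - 8*48 = -109; reduced mod 53: det = 50, inverse 35.
6-bit Miller (110101) on E'/F_{40627965333979} with a'=31919170940274, b'=21459242221294: accumulate tangent/chord ratios at Q'+S and P'+S'.
Miller gives e_{53}(P',Q') = 26374697136084 + 35178373561784*t in F_{40627965333979^2}.
Finally e_{53}(P,Q) = 12446512309685 + 21073966620080*t.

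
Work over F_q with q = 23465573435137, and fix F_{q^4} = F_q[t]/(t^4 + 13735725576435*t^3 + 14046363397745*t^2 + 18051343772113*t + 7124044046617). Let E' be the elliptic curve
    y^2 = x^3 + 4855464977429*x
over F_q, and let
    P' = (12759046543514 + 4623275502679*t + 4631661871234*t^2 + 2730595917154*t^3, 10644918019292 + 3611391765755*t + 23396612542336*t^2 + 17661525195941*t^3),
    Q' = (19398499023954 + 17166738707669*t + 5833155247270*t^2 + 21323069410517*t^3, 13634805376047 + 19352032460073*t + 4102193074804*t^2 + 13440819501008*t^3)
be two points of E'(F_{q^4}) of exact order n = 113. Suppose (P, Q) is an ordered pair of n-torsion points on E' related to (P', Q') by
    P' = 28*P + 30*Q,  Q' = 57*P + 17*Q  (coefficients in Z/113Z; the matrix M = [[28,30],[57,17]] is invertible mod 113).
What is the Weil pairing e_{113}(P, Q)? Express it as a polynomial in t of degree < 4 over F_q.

18002094908628 + 19551314413020*t + 5985383087925*t^2 + 22294368246627*t^3

Alternating bilinearity on E[113] (values in mu_{113} in F_{23465573435137^4}) gives e(P',Q') = e(P,Q)^det(M).
Hence e(P,Q) = e(P',Q')^{88} where 88 = 9^{-1} mod 113.
Build f_{113,P'} and f_{113,Q'} via the 7-bit ladder of 113=1110001_2; evaluate at shifted divisors; quotient in F_{23465573435137^4}.
Result: e(P',Q') = 20851144368459 + 12606840074673*t + 23054868720745*t^2 + 7555093915855*t^3.
Raise to 88: e(P,Q) = 18002094908628 + 19551314413020*t + 5985383087925*t^2 + 22294368246627*t^3 in mu_{113}.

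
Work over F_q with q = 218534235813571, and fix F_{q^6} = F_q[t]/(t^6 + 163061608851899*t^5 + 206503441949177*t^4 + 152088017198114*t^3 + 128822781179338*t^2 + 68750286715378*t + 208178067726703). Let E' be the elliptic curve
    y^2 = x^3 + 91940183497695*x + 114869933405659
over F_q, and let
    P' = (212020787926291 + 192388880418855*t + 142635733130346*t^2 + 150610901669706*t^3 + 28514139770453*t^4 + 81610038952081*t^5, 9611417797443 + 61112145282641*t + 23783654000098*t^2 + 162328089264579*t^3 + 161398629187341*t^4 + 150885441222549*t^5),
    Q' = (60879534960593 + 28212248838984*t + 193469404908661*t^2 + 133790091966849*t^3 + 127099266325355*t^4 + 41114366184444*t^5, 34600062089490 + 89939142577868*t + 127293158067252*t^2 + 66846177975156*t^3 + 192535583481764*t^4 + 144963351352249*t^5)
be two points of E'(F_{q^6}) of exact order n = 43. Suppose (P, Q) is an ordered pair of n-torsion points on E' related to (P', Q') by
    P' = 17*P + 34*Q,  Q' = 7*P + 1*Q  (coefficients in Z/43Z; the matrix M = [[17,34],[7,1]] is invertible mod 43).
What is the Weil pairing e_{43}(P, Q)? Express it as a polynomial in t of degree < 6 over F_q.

Under M = [[17,34],[7,1]] in GL_2(Z/43), e_{43}(P',Q') = e_{43}(P,Q)^(17*1-34*7 mod 43).
17*1 - 34*7 = -221; reduced mod 43: det = 37, inverse 7.
Run Miller on y^2=x^3+91940183497695*x+114869933405659 over F_{218534235813571}: ladder 101011 (6 bits); e = f_P(D_Q)/f_Q(D_P).
Result: e(P',Q') = 148583157875776 + 164297505315063*t + 213951874287686*t^2 + 14196431454001*t^3 + 150123277273238*t^4 + 53762896618787*t^5.
Finally e_{43}(P,Q) = 32870536016279 + 204387539415806*t + 211414507342426*t^2 + 216682552089187*t^3 + 145302818427115*t^4 + 75166321532457*t^5.

32870536016279 + 204387539415806*t + 211414507342426*t^2 + 216682552089187*t^3 + 145302818427115*t^4 + 75166321532457*t^5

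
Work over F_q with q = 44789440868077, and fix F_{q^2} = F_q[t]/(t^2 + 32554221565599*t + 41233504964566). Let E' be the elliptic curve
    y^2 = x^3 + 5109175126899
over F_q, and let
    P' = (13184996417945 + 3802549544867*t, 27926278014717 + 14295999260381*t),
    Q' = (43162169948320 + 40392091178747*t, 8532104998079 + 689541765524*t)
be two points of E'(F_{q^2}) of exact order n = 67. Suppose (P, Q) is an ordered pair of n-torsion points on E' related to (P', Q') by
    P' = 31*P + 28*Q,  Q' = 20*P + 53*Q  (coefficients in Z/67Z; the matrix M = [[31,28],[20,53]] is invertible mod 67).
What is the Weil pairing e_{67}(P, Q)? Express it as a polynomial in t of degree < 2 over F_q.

e_{67} is bilinear + alternating on E[67], so e_{67}(31*P + 28*Q, 20*P + 53*Q) = e_{67}(P,Q)^(31*53-28*20).
Hence e(P,Q) = e(P',Q')^{61} where 61 = 11^{-1} mod 67.
Double-and-add over 1000011: 7-1 doublings, 3-1 additions; each step l_{T,T}/v_{2T} or l_{T,P'}/v at Q'+S for random S.
So e_{67}(P',Q') = 42383094603718 + 38865206464711*t.
Raise to 61: e(P,Q) = 39147514673274 + 9180243143643*t in mu_{67}.

39147514673274 + 9180243143643*t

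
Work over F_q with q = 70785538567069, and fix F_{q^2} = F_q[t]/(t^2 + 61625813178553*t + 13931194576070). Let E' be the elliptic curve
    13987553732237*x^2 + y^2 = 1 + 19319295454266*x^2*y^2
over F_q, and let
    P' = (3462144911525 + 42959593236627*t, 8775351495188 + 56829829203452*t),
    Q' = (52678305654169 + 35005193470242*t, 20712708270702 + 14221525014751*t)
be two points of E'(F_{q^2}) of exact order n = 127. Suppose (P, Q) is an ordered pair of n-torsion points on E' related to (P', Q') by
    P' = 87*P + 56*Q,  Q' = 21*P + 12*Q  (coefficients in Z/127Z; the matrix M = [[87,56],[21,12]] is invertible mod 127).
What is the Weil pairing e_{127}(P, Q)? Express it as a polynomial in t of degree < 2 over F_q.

44387162949509 + 63079030898503*t

Since e_{127}(P,P)=e_{127}(Q,Q)=1 and e_{127}(Q,P)=e_{127}(P,Q)^{-1}, expanding e_{127}(87*P + 56*Q,21*P + 12*Q) leaves e(P,Q)^det(M).
Inverting 122 mod 127: 76. Thus e_{127}(P,Q) = e(P',Q')^{76}.
Edwards a_E,d_E -> Montgomery A=1156589361068,B=68579073849624 -> Weierstrass 0,3249794155705 via alpha=17348731292262,beta=16363449211260.
n = 127 = (1111111)_2 (7 bits, wt 7); accumulate f_{127,P'}(Q'+S)/f_{127,P'}(S) along the 6-step ladder.
The quotient is 33711186189342 + 38407800169096*t.
Thus e_{127}(P,Q) = 44387162949509 + 63079030898503*t.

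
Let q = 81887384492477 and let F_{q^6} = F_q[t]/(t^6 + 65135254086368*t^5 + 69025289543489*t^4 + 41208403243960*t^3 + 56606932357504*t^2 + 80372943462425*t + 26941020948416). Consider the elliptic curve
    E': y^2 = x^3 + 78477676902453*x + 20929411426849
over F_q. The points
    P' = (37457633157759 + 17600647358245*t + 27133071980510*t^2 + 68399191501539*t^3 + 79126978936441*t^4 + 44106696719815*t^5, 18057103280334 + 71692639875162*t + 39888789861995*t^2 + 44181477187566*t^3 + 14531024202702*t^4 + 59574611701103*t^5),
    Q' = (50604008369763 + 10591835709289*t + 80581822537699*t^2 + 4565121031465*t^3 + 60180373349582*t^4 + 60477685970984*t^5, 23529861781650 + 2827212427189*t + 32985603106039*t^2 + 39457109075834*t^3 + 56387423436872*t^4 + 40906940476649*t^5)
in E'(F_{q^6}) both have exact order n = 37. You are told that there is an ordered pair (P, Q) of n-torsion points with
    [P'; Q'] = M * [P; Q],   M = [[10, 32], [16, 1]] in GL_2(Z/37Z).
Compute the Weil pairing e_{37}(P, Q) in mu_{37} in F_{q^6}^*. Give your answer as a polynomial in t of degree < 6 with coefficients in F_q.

The 37-Weil pairing on E[37] over F_{81887384492477} is alternating-bilinear: e_{37}(P',Q') = e_{37}(P,Q)^det(M).
Inverting 16 mod 37: 7. Thus e_{37}(P,Q) = e(P',Q')^{7}.
Miller loop for e_{37} over F_{81887384492477^6}: bits of 37 = 100101; 5 double steps + 2 add steps, l/v at each.
f_P(D_Q)/f_Q(D_P) = 57782647278293 + 6206770302971*t + 34036522607635*t^2 + 64687138569061*t^3 + 29821009712052*t^4 + 72995425599778*t^5.
Hence e(P,Q) = 32095558006988 + 77409954811255*t + 39607904895131*t^2 + 30447348001072*t^3 + 44343336703250*t^4 + 46186980313252*t^5 in F_{81887384492477^6}^*.

32095558006988 + 77409954811255*t + 39607904895131*t^2 + 30447348001072*t^3 + 44343336703250*t^4 + 46186980313252*t^5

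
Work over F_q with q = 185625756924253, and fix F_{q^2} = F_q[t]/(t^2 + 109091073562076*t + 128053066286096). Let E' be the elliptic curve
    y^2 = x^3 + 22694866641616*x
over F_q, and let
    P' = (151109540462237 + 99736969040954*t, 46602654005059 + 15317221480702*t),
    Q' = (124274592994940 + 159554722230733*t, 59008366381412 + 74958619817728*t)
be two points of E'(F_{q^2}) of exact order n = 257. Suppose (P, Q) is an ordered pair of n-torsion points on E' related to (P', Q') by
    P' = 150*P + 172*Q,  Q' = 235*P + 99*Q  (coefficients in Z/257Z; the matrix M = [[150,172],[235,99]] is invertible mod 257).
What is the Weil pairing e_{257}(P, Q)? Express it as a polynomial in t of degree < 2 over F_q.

88996739108812 + 150472519043462*t

Alternating bilinearity on E[257] (values in mu_{257} in F_{185625756924253^2}) gives e(P',Q') = e(P,Q)^det(M).
So e_{257}(P,Q) = e_{257}(P',Q')^{172}, since 130*172 = 1 mod 257.
Miller loop for e_{257} over F_{185625756924253^2}: bits of 257 = 100000001; 8 double steps + 1 add steps, l/v at each.
So e_{257}(P',Q') = 60580637773741 + 114182715200103*t.
Thus e_{257}(P,Q) = 88996739108812 + 150472519043462*t.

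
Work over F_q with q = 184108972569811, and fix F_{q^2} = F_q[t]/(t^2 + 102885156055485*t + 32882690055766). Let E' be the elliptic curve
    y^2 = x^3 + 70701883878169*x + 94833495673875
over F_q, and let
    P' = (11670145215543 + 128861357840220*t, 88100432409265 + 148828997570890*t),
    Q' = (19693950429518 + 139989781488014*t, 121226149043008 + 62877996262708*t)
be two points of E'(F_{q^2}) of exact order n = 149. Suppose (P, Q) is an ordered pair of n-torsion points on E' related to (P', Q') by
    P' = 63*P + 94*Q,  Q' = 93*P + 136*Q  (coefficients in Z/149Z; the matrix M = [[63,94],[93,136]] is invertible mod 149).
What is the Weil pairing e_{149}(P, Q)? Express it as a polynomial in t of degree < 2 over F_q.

Since e_{149}(P,P)=e_{149}(Q,Q)=1 and e_{149}(Q,P)=e_{149}(P,Q)^{-1}, expanding e_{149}(63*P + 94*Q,93*P + 136*Q) leaves e(P,Q)^det(M).
So e_{149}(P,Q) = e_{149}(P',Q')^{143}, since 124*143 = 1 mod 149.
Run Miller on y^2=x^3+70701883878169*x+94833495673875 over F_{184108972569811}: ladder 10010101 (8 bits); e = f_P(D_Q)/f_Q(D_P).
Result: e(P',Q') = 42575230601242 + 77103155925705*t.
Hence e(P,Q) = 12785362512897 + 72325647537219*t in F_{184108972569811^2}^*.

12785362512897 + 72325647537219*t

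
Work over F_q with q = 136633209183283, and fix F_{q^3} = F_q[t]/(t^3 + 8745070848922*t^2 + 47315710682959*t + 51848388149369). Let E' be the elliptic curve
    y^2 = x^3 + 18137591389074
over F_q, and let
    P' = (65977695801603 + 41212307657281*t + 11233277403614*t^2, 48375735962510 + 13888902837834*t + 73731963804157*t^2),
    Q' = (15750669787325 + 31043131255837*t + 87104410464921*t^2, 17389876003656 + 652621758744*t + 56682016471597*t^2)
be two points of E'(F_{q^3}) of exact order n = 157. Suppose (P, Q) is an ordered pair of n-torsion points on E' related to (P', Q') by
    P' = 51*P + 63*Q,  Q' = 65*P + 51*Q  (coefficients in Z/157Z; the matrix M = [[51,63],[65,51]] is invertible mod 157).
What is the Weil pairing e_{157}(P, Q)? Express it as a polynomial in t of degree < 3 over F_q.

Since e_{157}(P,P)=e_{157}(Q,Q)=1 and e_{157}(Q,P)=e_{157}(P,Q)^{-1}, expanding e_{157}(51*P + 63*Q,65*P + 51*Q) leaves e(P,Q)^det(M).
det(M) mod 157 = 76; its inverse in (Z/157)^* is 31 (check: 76*31 mod 157 = 1).
n = 157 = (10011101)_2 (8 bits, wt 5); accumulate f_{157,P'}(Q'+S)/f_{157,P'}(S) along the 7-step ladder.
The quotient is 13741186848000 + 106338388482983*t + 52155793730950*t^2.
Thus e_{157}(P,Q) = 15947033597645 + 30105433975845*t + 29933380536785*t^2.

15947033597645 + 30105433975845*t + 29933380536785*t^2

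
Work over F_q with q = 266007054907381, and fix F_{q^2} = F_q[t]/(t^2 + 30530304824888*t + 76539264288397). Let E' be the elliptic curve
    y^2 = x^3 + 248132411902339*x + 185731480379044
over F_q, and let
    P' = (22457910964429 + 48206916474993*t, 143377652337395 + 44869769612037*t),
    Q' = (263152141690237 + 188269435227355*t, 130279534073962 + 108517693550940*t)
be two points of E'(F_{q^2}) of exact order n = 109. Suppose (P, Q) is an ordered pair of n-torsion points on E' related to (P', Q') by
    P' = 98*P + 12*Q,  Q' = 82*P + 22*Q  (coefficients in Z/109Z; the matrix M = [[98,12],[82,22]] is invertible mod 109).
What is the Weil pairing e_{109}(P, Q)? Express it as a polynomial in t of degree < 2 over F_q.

e_{109}(aP+bQ,cP+dQ) = e_{109}(P,Q)^(ad-bc); with (a,b,c,d)=(98,12,82,22) this gives the det-109 law.
98*22 - 12*82 = 1172; reduced mod 109: det = 82, inverse 4.
n = 109 = (1101101)_2 (7 bits, wt 5); accumulate f_{109,P'}(Q'+S)/f_{109,P'}(S) along the 6-step ladder.
The quotient is 68582326796904 + 15471416764436*t.
(68582326796904 + 15471416764436*t)^{4} mod (266007054907381,f) = 179018117024455 + 192458873382907*t.

179018117024455 + 192458873382907*t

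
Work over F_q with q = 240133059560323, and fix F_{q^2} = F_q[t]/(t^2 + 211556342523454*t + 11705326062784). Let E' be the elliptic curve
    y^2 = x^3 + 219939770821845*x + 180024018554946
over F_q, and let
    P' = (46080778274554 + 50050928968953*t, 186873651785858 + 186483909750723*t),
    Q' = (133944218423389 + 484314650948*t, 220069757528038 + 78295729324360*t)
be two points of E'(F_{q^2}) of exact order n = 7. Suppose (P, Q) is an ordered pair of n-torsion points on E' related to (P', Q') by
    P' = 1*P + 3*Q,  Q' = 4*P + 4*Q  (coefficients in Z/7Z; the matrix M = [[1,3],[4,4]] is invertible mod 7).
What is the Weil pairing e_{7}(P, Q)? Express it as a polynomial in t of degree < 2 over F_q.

44839530428012 + 55224550437866*t

e_{7}(aP+bQ,cP+dQ) = e_{7}(P,Q)^(ad-bc); with (a,b,c,d)=(1,3,4,4) this gives the det-7 law.
Hence e(P,Q) = e(P',Q')^{6} where 6 = 6^{-1} mod 7.
n = 7 = (111)_2 (3 bits, wt 3); accumulate f_{7,P'}(Q'+S)/f_{7,P'}(S) along the 2-step ladder.
e_{7}(P',Q') = 176593785103240 + 184908509122457*t.
Raise to 6: e(P,Q) = 44839530428012 + 55224550437866*t in mu_{7}.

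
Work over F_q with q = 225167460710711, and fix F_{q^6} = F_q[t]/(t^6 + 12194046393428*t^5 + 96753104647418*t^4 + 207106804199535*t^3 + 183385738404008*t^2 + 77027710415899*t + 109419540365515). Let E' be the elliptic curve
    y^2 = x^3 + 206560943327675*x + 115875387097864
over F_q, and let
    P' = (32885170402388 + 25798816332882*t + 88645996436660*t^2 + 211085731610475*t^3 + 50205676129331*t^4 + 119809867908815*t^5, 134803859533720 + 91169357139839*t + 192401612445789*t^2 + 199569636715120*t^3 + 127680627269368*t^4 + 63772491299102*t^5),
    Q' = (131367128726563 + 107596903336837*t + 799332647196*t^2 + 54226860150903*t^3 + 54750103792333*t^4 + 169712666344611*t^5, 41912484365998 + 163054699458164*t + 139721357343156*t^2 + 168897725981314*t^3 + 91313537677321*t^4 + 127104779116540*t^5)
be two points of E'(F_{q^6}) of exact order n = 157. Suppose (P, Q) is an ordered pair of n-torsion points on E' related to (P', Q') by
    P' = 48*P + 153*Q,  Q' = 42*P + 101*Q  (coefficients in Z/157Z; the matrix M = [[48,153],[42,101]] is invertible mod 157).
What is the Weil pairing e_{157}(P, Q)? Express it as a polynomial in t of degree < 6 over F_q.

Under M = [[48,153],[42,101]] in GL_2(Z/157), e_{157}(P',Q') = e_{157}(P,Q)^(48*101-153*42 mod 157).
det M = 48*101 - 153*42 = -1578 = 149 (mod 157); 149^{-1} = 98 (mod 157).
Build f_{157,P'} and f_{157,Q'} via the 8-bit ladder of 157=10011101_2; evaluate at shifted divisors; quotient in F_{225167460710711^6}.
So e_{157}(P',Q') = 2952147097817 + 51436248972253*t + 9766759245059*t^2 + 60050468951739*t^3 + 201150270517926*t^4 + 188897118404449*t^5.
Thus e_{157}(P,Q) = 180291711771729 + 98839201292877*t + 215456241322008*t^2 + 192340265864152*t^3 + 63127557869243*t^4 + 91738680807171*t^5.

180291711771729 + 98839201292877*t + 215456241322008*t^2 + 192340265864152*t^3 + 63127557869243*t^4 + 91738680807171*t^5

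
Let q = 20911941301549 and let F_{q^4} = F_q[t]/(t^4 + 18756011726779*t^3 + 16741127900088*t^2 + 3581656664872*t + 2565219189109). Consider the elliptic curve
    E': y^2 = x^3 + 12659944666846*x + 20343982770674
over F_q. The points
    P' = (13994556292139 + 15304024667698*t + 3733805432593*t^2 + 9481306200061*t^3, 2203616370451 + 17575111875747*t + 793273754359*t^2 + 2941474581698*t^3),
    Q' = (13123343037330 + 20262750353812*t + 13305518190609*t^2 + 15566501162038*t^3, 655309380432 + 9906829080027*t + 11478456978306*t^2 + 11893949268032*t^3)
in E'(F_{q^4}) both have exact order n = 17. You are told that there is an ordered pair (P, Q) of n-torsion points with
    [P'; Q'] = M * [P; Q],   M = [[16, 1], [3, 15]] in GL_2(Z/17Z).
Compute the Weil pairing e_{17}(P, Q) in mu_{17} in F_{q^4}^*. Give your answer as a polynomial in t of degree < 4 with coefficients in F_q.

Since e_{17}(P,P)=e_{17}(Q,Q)=1 and e_{17}(Q,P)=e_{17}(P,Q)^{-1}, expanding e_{17}(16*P + 1*Q,3*P + 15*Q) leaves e(P,Q)^det(M).
16*15 - 1*3 = 237; reduced mod 17: det = 16, inverse 16.
Build f_{17,P'} and f_{17,Q'} via the 5-bit ladder of 17=10001_2; evaluate at shifted divisors; quotient in F_{20911941301549^4}.
Result: e(P',Q') = 2738925289409 + 17882715211235*t + 6545056893782*t^2 + 4769558919530*t^3.
Raise to 16: e(P,Q) = 20534544437746 + 7224416798720*t + 1618341112060*t^2 + 9152489563177*t^3 in mu_{17}.

20534544437746 + 7224416798720*t + 1618341112060*t^2 + 9152489563177*t^3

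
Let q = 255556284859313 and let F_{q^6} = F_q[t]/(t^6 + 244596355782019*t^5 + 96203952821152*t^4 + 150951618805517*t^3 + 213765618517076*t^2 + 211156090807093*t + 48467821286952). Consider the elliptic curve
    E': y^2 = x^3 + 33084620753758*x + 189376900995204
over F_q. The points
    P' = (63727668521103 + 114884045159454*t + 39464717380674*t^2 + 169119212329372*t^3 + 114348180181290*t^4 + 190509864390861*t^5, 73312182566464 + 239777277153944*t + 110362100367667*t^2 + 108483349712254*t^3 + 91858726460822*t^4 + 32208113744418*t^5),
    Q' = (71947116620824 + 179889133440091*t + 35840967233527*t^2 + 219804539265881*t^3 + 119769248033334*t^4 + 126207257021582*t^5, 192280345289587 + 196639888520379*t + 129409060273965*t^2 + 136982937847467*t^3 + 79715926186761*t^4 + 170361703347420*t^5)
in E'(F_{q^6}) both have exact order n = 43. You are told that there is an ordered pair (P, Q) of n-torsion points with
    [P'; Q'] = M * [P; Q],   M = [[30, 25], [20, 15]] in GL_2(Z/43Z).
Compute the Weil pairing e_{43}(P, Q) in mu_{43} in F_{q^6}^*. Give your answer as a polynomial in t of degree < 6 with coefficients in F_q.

Alternating bilinearity on E[43] (values in mu_{43} in F_{255556284859313^6}) gives e(P',Q') = e(P,Q)^det(M).
30*15 - 25*20 = -50; reduced mod 43: det = 36, inverse 6.
6-bit Miller (101011) on E'/F_{255556284859313} with a'=33084620753758, b'=189376900995204: accumulate tangent/chord ratios at Q'+S and P'+S'.
The quotient is 57617228116354 + 14206479080729*t + 228080221316387*t^2 + 110904831398833*t^3 + 230192952226553*t^4 + 120464366154626*t^5.
Finally e_{43}(P,Q) = 65726883716163 + 173939174734219*t + 200857294244212*t^2 + 210128208939273*t^3 + 2972291326736*t^4 + 120107166260751*t^5.

65726883716163 + 173939174734219*t + 200857294244212*t^2 + 210128208939273*t^3 + 2972291326736*t^4 + 120107166260751*t^5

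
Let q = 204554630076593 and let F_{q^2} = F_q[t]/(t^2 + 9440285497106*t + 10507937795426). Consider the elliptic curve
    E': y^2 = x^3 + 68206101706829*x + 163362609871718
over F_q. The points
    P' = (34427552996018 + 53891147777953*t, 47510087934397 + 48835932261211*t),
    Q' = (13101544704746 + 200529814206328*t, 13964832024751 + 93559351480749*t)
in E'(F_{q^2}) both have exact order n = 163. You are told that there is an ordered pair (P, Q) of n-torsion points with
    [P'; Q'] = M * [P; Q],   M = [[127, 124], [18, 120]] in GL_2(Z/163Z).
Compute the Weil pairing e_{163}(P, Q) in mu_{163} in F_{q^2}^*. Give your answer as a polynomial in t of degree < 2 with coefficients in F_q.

e_{163}(aP+bQ,cP+dQ) = e_{163}(P,Q)^(ad-bc); with (a,b,c,d)=(127,124,18,120) this gives the det-163 law.
det M = 127*120 - 124*18 = 13008 = 131 (mod 163); 131^{-1} = 56 (mod 163).
Miller loop for e_{163} over F_{204554630076593^2}: bits of 163 = 10100011; 7 double steps + 3 add steps, l/v at each.
So e_{163}(P',Q') = 135297888378113 + 178598080778702*t.
Thus e_{163}(P,Q) = 2795146248719 + 59571840255493*t.

2795146248719 + 59571840255493*t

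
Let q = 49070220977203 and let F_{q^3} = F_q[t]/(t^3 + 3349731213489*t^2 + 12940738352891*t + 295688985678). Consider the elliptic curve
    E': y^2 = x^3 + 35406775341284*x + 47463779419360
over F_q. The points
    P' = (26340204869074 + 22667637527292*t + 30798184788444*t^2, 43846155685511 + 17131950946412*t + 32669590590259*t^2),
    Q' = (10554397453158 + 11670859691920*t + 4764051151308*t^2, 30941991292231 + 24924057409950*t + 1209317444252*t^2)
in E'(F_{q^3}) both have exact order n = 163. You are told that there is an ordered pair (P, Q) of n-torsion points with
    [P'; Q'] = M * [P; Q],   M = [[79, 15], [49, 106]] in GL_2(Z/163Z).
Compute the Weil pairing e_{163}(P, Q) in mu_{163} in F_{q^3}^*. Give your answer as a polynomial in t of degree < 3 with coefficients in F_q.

15325881353938 + 46065181265094*t + 45000731710412*t^2

Alternating bilinearity on E[163] (values in mu_{163} in F_{49070220977203^3}) gives e(P',Q') = e(P,Q)^det(M).
79*106 - 15*49 = 7639; reduced mod 163: det = 141, inverse 37.
Double-and-add over 10100011: 8-1 doublings, 4-1 additions; each step l_{T,T}/v_{2T} or l_{T,P'}/v at Q'+S for random S.
The quotient is 45569005485010 + 38643779715744*t + 2910325423738*t^2.
Finally e_{163}(P,Q) = 15325881353938 + 46065181265094*t + 45000731710412*t^2.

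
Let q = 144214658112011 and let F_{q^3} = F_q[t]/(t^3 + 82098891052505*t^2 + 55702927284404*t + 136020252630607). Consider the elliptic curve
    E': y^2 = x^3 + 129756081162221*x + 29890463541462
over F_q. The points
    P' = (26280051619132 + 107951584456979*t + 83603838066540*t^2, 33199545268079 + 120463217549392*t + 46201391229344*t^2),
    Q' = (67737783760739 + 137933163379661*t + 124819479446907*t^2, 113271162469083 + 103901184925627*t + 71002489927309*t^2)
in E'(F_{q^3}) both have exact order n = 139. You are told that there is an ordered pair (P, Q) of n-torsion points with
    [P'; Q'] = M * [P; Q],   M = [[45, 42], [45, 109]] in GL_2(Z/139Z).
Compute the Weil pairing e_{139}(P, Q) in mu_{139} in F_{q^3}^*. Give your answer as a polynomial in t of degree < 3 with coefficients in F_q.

Under M = [[45,42],[45,109]] in GL_2(Z/139), e_{139}(P',Q') = e_{139}(P,Q)^(45*109-42*45 mod 139).
det(M) mod 139 = 96; its inverse in (Z/139)^* is 42 (check: 96*42 mod 139 = 1).
n = 139 = (10001011)_2 (8 bits, wt 4); accumulate f_{139,P'}(Q'+S)/f_{139,P'}(S) along the 7-step ladder.
Miller gives e_{139}(P',Q') = 5496575453054 + 37636346330691*t + 770586391963*t^2 in F_{144214658112011^3}.
(5496575453054 + 37636346330691*t + 770586391963*t^2)^{42} mod (144214658112011,f) = 30409800921442 + 67534627428547*t + 12389975872756*t^2.

30409800921442 + 67534627428547*t + 12389975872756*t^2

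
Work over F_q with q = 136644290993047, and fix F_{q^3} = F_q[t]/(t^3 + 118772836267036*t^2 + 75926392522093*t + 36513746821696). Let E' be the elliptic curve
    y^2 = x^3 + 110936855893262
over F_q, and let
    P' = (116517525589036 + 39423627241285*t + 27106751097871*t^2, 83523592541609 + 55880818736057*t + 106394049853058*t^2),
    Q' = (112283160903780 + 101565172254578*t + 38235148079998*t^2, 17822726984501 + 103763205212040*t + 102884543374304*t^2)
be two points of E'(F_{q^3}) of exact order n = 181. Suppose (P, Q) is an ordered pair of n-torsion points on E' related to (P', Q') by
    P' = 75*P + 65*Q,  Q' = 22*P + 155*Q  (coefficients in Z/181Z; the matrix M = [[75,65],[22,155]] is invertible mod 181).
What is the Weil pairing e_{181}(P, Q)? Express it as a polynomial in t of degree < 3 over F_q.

57887609021686 + 7859204648442*t + 10008077990640*t^2

e_{181} is bilinear + alternating on E[181], so e_{181}(75*P + 65*Q, 22*P + 155*Q) = e_{181}(P,Q)^(75*155-65*22).
det M = 75*155 - 65*22 = 10195 = 59 (mod 181); 59^{-1} = 135 (mod 181).
Double-and-add over 10110101: 8-1 doublings, 5-1 additions; each step l_{T,T}/v_{2T} or l_{T,P'}/v at Q'+S for random S.
Result: e(P',Q') = 47761753651164 + 108625978930047*t + 102715767134015*t^2.
Thus e_{181}(P,Q) = 57887609021686 + 7859204648442*t + 10008077990640*t^2.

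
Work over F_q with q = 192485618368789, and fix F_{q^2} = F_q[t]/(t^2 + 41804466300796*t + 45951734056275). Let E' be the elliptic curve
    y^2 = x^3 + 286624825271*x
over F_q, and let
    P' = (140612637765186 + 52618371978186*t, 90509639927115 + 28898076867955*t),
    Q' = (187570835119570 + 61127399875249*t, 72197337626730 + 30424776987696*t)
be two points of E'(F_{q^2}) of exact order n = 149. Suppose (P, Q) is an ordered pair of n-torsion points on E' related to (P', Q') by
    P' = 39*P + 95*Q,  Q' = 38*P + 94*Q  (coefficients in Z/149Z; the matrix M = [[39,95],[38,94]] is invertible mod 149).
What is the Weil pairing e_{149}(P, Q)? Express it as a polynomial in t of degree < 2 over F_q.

Under M = [[39,95],[38,94]] in GL_2(Z/149), e_{149}(P',Q') = e_{149}(P,Q)^(39*94-95*38 mod 149).
Inverting 56 mod 149: 8. Thus e_{149}(P,Q) = e(P',Q')^{8}.
n = 149 = (10010101)_2 (8 bits, wt 4); accumulate f_{149,P'}(Q'+S)/f_{149,P'}(S) along the 7-step ladder.
f_P(D_Q)/f_Q(D_P) = 7726267080446 + 108966388933129*t.
Finally e_{149}(P,Q) = 163431438459956 + 44646308219856*t.

163431438459956 + 44646308219856*t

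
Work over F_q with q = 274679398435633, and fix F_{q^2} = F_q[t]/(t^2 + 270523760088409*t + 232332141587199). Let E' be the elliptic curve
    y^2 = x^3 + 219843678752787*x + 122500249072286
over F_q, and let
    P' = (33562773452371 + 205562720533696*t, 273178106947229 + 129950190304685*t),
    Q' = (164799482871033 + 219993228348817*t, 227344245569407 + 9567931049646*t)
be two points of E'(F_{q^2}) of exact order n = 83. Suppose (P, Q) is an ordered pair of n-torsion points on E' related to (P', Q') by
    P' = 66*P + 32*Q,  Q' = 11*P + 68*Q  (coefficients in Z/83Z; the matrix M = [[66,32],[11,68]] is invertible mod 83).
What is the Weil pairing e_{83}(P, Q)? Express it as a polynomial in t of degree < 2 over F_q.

236734789802946 + 17478849914580*t

Alternating bilinearity on E[83] (values in mu_{83} in F_{274679398435633^2}) gives e(P',Q') = e(P,Q)^det(M).
So e_{83}(P,Q) = e_{83}(P',Q')^{77}, since 69*77 = 1 mod 83.
Miller loop for e_{83} over F_{274679398435633^2}: bits of 83 = 1010011; 6 double steps + 3 add steps, l/v at each.
So e_{83}(P',Q') = 39399242654444 + 105165924385869*t.
(39399242654444 + 105165924385869*t)^{77} mod (274679398435633,f) = 236734789802946 + 17478849914580*t.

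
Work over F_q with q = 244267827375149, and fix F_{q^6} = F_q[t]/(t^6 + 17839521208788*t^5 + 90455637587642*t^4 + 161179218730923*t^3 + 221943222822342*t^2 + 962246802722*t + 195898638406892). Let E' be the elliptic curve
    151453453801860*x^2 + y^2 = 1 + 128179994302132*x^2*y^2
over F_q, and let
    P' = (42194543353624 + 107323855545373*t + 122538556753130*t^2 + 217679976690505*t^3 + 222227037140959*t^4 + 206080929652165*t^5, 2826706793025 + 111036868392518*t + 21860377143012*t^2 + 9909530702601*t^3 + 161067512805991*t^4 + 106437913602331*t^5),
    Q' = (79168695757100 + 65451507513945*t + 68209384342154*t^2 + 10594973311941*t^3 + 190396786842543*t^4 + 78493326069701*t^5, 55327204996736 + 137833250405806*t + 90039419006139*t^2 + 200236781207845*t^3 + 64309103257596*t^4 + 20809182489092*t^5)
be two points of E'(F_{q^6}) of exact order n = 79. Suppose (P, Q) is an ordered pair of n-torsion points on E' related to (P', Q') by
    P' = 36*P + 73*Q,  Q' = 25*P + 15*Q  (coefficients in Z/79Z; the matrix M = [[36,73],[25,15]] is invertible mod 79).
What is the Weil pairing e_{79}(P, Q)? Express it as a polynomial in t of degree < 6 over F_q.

Under M = [[36,73],[25,15]] in GL_2(Z/79), e_{79}(P',Q') = e_{79}(P,Q)^(36*15-73*25 mod 79).
det(M) mod 79 = 58; its inverse in (Z/79)^* is 15 (check: 58*15 mod 79 = 1).
Edwards a_E,d_E -> Montgomery A=55974499244452,B=176458886470015 -> Weierstrass 108994780974974,107409649392752 via alpha=209450792934098,beta=5818364874932.
7-bit Miller (1001111) on E'/F_{244267827375149} with a'=108994780974974, b'=107409649392752: accumulate tangent/chord ratios at Q'+S and P'+S'.
Result: e(P',Q') = 174082410201354 + 125983902090040*t + 107803173787654*t^2 + 119962243806048*t^3 + 11203531910446*t^4 + 173491692657295*t^5.
e_{79}(P,Q) = (174082410201354 + 125983902090040*t + 107803173787654*t^2 + 119962243806048*t^3 + 11203531910446*t^4 + 173491692657295*t^5)^{15} = 210940282645773 + 220063354540909*t + 90970009715192*t^2 + 53777996850424*t^3 + 154503348974897*t^4 + 121072252231540*t^5.

210940282645773 + 220063354540909*t + 90970009715192*t^2 + 53777996850424*t^3 + 154503348974897*t^4 + 121072252231540*t^5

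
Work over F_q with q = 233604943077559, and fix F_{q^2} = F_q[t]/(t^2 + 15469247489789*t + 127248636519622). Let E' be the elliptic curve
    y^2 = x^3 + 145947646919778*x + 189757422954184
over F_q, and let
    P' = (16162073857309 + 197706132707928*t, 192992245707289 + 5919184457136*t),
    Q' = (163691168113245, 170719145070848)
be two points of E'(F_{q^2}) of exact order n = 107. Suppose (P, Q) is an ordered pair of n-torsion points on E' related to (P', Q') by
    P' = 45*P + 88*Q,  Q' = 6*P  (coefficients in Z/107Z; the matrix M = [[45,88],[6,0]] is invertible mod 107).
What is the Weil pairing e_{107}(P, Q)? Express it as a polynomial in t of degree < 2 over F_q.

132289094352338 + 118028779274218*t

e_{107}(aP+bQ,cP+dQ) = e_{107}(P,Q)^(ad-bc); with (a,b,c,d)=(45,88,6,0) this gives the det-107 law.
det M = 45*0 - 88*6 = -528 = 7 (mod 107); 7^{-1} = 46 (mod 107).
Miller loop for e_{107} over F_{233604943077559^2}: bits of 107 = 1101011; 6 double steps + 4 add steps, l/v at each.
Miller gives e_{107}(P',Q') = 212452732263281 + 112431091795908*t in F_{233604943077559^2}.
Raise to 46: e(P,Q) = 132289094352338 + 118028779274218*t in mu_{107}.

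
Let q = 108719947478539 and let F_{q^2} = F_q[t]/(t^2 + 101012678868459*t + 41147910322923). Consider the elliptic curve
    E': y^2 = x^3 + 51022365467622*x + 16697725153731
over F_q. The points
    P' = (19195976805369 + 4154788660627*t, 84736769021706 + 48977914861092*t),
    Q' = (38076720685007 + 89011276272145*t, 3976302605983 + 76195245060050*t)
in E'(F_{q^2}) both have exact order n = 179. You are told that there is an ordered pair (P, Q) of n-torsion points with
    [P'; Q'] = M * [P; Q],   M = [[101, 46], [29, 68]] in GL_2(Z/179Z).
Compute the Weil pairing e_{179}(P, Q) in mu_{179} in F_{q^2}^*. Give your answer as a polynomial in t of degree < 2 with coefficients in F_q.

Alternating bilinearity on E[179] (values in mu_{179} in F_{108719947478539^2}) gives e(P',Q') = e(P,Q)^det(M).
Hence e(P,Q) = e(P',Q')^{167} where 167 = 164^{-1} mod 179.
n = 179 = (10110011)_2 (8 bits, wt 5); accumulate f_{179,P'}(Q'+S)/f_{179,P'}(S) along the 7-step ladder.
Miller gives e_{179}(P',Q') = 74945850919426 + 71208757566340*t in F_{108719947478539^2}.
Raise to 167: e(P,Q) = 29215315299824 + 80972750636317*t in mu_{179}.

29215315299824 + 80972750636317*t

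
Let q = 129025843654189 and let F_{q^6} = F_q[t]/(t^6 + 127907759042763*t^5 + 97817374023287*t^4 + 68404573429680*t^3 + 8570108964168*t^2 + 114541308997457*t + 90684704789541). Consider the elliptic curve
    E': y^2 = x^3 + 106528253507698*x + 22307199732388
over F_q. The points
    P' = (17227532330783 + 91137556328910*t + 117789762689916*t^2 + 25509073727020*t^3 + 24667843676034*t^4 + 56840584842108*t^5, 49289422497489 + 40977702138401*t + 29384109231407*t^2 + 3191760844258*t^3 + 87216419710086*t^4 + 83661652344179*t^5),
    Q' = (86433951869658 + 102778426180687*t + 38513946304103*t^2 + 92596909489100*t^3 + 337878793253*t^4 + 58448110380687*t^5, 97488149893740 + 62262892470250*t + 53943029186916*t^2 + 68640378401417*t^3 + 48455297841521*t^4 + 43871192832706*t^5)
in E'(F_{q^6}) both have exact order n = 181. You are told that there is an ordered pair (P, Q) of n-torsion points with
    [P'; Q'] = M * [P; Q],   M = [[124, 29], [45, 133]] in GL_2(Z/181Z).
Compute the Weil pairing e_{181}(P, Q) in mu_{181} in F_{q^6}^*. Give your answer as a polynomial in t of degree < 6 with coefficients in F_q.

Since e_{181}(P,P)=e_{181}(Q,Q)=1 and e_{181}(Q,P)=e_{181}(P,Q)^{-1}, expanding e_{181}(124*P + 29*Q,45*P + 133*Q) leaves e(P,Q)^det(M).
det M = 124*133 - 29*45 = 15187 = 164 (mod 181); 164^{-1} = 149 (mod 181).
Build f_{181,P'} and f_{181,Q'} via the 8-bit ladder of 181=10110101_2; evaluate at shifted divisors; quotient in F_{129025843654189^6}.
The quotient is 66450792119313 + 114809753617577*t + 86319510337823*t^2 + 53854724907726*t^3 + 85617319807997*t^4 + 96591406782332*t^5.
Thus e_{181}(P,Q) = 125191028147586 + 94167167584990*t + 93560101110345*t^2 + 30177420058792*t^3 + 36099523226296*t^4 + 98775040079610*t^5.

125191028147586 + 94167167584990*t + 93560101110345*t^2 + 30177420058792*t^3 + 36099523226296*t^4 + 98775040079610*t^5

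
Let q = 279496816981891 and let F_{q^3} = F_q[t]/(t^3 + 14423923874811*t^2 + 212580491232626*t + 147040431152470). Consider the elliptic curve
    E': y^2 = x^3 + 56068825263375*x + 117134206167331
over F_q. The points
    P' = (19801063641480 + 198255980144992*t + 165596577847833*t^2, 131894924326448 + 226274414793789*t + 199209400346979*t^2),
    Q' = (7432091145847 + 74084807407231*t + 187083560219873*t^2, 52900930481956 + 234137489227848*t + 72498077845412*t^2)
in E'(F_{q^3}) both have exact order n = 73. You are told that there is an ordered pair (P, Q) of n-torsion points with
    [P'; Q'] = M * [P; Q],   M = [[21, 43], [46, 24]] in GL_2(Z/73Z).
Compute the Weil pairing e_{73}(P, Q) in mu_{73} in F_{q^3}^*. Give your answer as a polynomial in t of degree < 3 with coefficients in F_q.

167769198723835 + 35393693037137*t + 192552964453229*t^2

Since e_{73}(P,P)=e_{73}(Q,Q)=1 and e_{73}(Q,P)=e_{73}(P,Q)^{-1}, expanding e_{73}(21*P + 43*Q,46*P + 24*Q) leaves e(P,Q)^det(M).
So e_{73}(P,Q) = e_{73}(P',Q')^{26}, since 59*26 = 1 mod 73.
Double-and-add over 1001001: 7-1 doublings, 3-1 additions; each step l_{T,T}/v_{2T} or l_{T,P'}/v at Q'+S for random S.
e_{73}(P',Q') = 126310077108523 + 199492917290431*t + 143645691254981*t^2.
e_{73}(P,Q) = (126310077108523 + 199492917290431*t + 143645691254981*t^2)^{26} = 167769198723835 + 35393693037137*t + 192552964453229*t^2.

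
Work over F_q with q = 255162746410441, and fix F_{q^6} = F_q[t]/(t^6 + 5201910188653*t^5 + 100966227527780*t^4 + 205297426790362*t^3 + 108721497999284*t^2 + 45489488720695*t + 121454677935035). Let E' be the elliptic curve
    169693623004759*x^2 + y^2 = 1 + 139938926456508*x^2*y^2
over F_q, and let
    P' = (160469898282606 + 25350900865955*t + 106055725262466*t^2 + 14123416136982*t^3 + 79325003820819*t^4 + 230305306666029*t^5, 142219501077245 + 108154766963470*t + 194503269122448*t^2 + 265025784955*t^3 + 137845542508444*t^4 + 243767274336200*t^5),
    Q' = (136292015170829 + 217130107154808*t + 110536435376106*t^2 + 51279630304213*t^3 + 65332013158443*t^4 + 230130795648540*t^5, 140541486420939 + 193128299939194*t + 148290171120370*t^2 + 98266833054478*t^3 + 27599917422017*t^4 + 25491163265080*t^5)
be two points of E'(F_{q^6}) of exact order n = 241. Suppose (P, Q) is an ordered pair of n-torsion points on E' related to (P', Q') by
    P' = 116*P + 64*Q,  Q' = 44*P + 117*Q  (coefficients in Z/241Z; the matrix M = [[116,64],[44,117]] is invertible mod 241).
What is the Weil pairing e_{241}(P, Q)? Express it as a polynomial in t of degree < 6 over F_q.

Alternating bilinearity on E[241] (values in mu_{241} in F_{255162746410441^6}) gives e(P',Q') = e(P,Q)^det(M).
Inverting 152 mod 241: 176. Thus e_{241}(P,Q) = e(P',Q')^{176}.
Map (x,y)_Ed via u=(1+y)/(1-y), v=(1+y)/((1-y)x) to Montgomery A=89369374111274,B=54337759451862; then to (a',b')=(165406459899208,186916912167639).
Run Miller on y^2=x^3+165406459899208*x+186916912167639 over F_{255162746410441}: ladder 11110001 (8 bits); e = f_P(D_Q)/f_Q(D_P).
Result: e(P',Q') = 10528693634330 + 175741973016579*t + 18045318856616*t^2 + 76373818373463*t^3 + 197413223226191*t^4 + 153115628939673*t^5.
e_{241}(P,Q) = (10528693634330 + 175741973016579*t + 18045318856616*t^2 + 76373818373463*t^3 + 197413223226191*t^4 + 153115628939673*t^5)^{176} = 175904759871611 + 37803401921533*t + 41287023636198*t^2 + 212751818381258*t^3 + 32157150937105*t^4 + 81913960231396*t^5.

175904759871611 + 37803401921533*t + 41287023636198*t^2 + 212751818381258*t^3 + 32157150937105*t^4 + 81913960231396*t^5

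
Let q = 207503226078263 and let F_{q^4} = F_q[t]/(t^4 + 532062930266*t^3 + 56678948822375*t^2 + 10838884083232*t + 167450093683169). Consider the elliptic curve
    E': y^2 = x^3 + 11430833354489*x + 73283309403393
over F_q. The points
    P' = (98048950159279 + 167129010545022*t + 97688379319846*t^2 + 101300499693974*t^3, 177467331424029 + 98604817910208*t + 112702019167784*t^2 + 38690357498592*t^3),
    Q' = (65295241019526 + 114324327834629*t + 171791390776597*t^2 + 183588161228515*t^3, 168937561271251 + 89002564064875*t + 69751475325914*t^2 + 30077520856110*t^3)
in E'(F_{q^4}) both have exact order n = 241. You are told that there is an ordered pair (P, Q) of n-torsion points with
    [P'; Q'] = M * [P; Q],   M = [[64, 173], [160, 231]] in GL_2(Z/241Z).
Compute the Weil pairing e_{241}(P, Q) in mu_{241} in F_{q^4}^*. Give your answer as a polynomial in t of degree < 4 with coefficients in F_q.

101062443618751 + 201558656541302*t + 89284085619558*t^2 + 145810314999144*t^3

Since e_{241}(P,P)=e_{241}(Q,Q)=1 and e_{241}(Q,P)=e_{241}(P,Q)^{-1}, expanding e_{241}(64*P + 173*Q,160*P + 231*Q) leaves e(P,Q)^det(M).
det(M) mod 241 = 118; its inverse in (Z/241)^* is 96 (check: 118*96 mod 241 = 1).
8-bit Miller (11110001) on E'/F_{207503226078263} with a'=11430833354489, b'=73283309403393: accumulate tangent/chord ratios at Q'+S and P'+S'.
So e_{241}(P',Q') = 61860559354996 + 102883770914662*t + 133649219823161*t^2 + 123559807643950*t^3.
(61860559354996 + 102883770914662*t + 133649219823161*t^2 + 123559807643950*t^3)^{96} mod (207503226078263,f) = 101062443618751 + 201558656541302*t + 89284085619558*t^2 + 145810314999144*t^3.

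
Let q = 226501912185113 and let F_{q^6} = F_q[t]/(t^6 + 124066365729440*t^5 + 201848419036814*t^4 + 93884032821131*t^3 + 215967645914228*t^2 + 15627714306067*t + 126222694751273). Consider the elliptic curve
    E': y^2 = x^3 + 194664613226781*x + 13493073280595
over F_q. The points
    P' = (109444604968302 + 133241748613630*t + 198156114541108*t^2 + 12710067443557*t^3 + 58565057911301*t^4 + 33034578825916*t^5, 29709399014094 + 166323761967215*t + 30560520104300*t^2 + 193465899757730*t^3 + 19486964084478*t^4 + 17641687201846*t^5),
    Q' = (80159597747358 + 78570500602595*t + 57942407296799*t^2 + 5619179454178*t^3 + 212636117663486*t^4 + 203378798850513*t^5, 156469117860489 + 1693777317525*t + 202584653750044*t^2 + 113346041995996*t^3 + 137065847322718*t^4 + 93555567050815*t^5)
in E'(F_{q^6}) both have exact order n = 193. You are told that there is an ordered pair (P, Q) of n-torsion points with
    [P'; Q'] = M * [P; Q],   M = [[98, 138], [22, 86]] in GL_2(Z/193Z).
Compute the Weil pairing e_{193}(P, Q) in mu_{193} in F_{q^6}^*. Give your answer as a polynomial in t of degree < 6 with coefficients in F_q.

e_{193}(aP+bQ,cP+dQ) = e_{193}(P,Q)^(ad-bc); with (a,b,c,d)=(98,138,22,86) this gives the det-193 law.
Inverting 181 mod 193: 16. Thus e_{193}(P,Q) = e(P',Q')^{16}.
n = 193 = (11000001)_2 (8 bits, wt 3); accumulate f_{193,P'}(Q'+S)/f_{193,P'}(S) along the 7-step ladder.
Result: e(P',Q') = 225471879101420 + 75190840912104*t + 154607878570824*t^2 + 62634024233434*t^3 + 163226805840060*t^4 + 126818065075775*t^5.
Finally e_{193}(P,Q) = 128456529582326 + 113916086550991*t + 217547644296776*t^2 + 145057421826929*t^3 + 31513745671466*t^4 + 103949081384881*t^5.

128456529582326 + 113916086550991*t + 217547644296776*t^2 + 145057421826929*t^3 + 31513745671466*t^4 + 103949081384881*t^5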